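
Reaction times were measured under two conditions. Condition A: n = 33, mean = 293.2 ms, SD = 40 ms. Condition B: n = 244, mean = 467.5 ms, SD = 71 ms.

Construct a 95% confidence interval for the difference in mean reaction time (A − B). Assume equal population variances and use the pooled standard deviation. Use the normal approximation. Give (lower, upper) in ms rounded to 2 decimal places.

Pooled variance s_p² = [32·40² + 243·71²] / (33+244−2) = 4640.5927, so s_p = 68.1219.
SE_diff = s_p·√(1/n₁ + 1/n₂) = 68.1219·√(1/33 + 1/244) = 12.6350.
z* = 1.960; margin = 1.960 × 12.6350 = 24.7646.
Difference = 293.2 − 467.5 = -174.3000.
-174.3000 ± 24.7646 → (-199.06, -149.54).

(-199.06, -149.54)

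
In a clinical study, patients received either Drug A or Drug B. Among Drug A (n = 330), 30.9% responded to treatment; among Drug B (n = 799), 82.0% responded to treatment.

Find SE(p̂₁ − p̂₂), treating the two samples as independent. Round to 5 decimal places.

Each SE is √(p̂(1−p̂)/n): √(0.3090·0.6910/330) = 0.02544 and √(0.8200·0.1800/799) = 0.01359.
SE(p̂₁ − p̂₂) = √(SE₁² + SE₂²) = √(0.0006471936 + 0.0001846881) = 0.02884, since the two samples are independent.

0.02884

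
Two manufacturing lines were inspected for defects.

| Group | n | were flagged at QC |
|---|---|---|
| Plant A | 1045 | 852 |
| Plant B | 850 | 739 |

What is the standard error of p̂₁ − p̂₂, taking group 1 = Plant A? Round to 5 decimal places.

0.01666

Sample proportions: 852/1045 = 0.8153, 739/850 = 0.8694.
Each SE is √(p̂(1−p̂)/n): √(0.8153·0.1847/1045) = 0.01200 and √(0.8694·0.1306/850) = 0.01156.
SE(p̂₁ − p̂₂) = √(SE₁² + SE₂²) = √(0.000144 + 0.0001336336) = 0.01666, since the two samples are independent.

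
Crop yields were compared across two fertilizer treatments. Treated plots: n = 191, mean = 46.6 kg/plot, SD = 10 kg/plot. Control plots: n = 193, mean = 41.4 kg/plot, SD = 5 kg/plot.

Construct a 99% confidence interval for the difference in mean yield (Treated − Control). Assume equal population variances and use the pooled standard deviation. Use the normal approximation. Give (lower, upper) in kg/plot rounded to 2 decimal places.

s_p = √[((n₁−1)s₁² + (n₂−1)s₂²)/(n₁+n₂−2)] = √[(190·10² + 192·5²)/382] = 7.8933.
SE = 7.8933·√(1/191 + 1/193) = 0.8056.
With z* = 2.576, margin = 2.576 × 0.8056 = 2.0752.
x̄₁ − x̄₂ = 46.6 − 41.4 = 5.2000; interval 5.2000 ± 2.0752 = (3.12, 7.28).

(3.12, 7.28)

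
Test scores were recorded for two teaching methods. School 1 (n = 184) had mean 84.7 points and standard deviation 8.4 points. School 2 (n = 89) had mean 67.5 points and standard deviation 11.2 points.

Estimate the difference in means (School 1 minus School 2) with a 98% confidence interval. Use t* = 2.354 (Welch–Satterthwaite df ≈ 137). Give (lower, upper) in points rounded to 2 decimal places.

SE₁ = s₁/√n₁ = 8.4/√184 = 0.6193; SE₂ = 11.2/√89 = 1.1872.
Independent samples, unequal variances: SE_diff = √(SE₁² + SE₂²) = √(0.38353249 + 1.40944384) = 1.3390.
t* = 2.354, so margin of error = 2.354 × 1.3390 = 3.1520.
Difference in means = 84.7 − 67.5 = 17.2000.
17.2000 ± 3.1520 → (14.05, 20.35).

(14.05, 20.35)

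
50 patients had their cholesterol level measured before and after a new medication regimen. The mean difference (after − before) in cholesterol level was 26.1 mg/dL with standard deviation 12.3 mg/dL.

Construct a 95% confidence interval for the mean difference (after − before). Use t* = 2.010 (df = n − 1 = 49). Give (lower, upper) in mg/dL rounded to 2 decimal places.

(22.60, 29.60)

This is a matched-pairs design, so SE = s_d/√n = 12.3/√50 = 1.7395.
Margin = 2.010 × 1.7395 = 3.4964; the interval is 26.1 ± 3.4964 = (22.60, 29.60).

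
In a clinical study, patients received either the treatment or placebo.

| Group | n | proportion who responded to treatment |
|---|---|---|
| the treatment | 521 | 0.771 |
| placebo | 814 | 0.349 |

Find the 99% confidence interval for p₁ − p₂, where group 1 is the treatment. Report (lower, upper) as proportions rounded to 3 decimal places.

(0.358, 0.486)

Each SE is √(p̂(1−p̂)/n): √(0.7710·0.2290/521) = 0.01841 and √(0.3490·0.6510/814) = 0.01671.
SE(p̂₁ − p̂₂) = √(SE₁² + SE₂²) = √(0.0003389281 + 0.0002792241) = 0.02486, since the two samples are independent.
At 99% confidence z* = 2.576; margin = 2.576 × 0.02486 = 0.06404.
The difference is 0.7710 − 0.3490 = 0.4220, so the interval is 0.4220 ± 0.06404 = (0.358, 0.486).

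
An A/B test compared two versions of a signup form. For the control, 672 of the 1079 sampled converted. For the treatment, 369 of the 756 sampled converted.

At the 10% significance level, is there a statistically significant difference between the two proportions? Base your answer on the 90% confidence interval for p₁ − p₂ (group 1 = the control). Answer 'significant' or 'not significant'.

significant

Sample proportions: 672/1079 = 0.6228, 369/756 = 0.4881.
Each SE is √(p̂(1−p̂)/n): √(0.6228·0.3772/1079) = 0.01476 and √(0.4881·0.5119/756) = 0.01818.
SE(p̂₁ − p̂₂) = √(SE₁² + SE₂²) = √(0.0002178576 + 0.0003305124) = 0.02342, since the two samples are independent.
At 90% confidence z* = 1.645; margin = 1.645 × 0.02342 = 0.03853.
The difference is 0.6228 − 0.4881 = 0.1347, so the interval is 0.1347 ± 0.03853 = (0.09617, 0.17323).
The interval (0.09617, 0.17323) does not contain 0, so the difference is significant.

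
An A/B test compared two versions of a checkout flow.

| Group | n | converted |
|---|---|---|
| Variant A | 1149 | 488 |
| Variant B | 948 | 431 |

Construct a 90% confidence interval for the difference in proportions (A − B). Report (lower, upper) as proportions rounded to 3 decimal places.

p̂₁ = 488/1149 = 0.4247 and p̂₂ = 431/948 = 0.4546.
SE₁ = √(p̂₁(1−p̂₁)/n₁) = √(0.4247·0.5753/1149) = 0.01458; SE₂ = √(0.4546·0.5454/948) = 0.01617.
Independent samples: SE of the difference = √(SE₁² + SE₂²) = √(0.0002125764 + 0.0002614689) = 0.02177.
z* for 90% confidence is 1.645, so the margin of error is 1.645 × 0.02177 = 0.03581.
Point estimate p̂₁ − p̂₂ = 0.4247 − 0.4546 = -0.0299.
-0.0299 ± 0.03581 → (-0.066, 0.006).

(-0.066, 0.006)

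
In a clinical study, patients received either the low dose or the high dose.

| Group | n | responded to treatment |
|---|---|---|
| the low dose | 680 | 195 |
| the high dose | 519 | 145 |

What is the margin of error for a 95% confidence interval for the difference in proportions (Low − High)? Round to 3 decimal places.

0.051

Sample proportions: 195/680 = 0.2868, 145/519 = 0.2794.
Each SE is √(p̂(1−p̂)/n): √(0.2868·0.7132/680) = 0.01734 and √(0.2794·0.7206/519) = 0.01970.
SE(p̂₁ − p̂₂) = √(SE₁² + SE₂²) = √(0.0003006756 + 0.00038809) = 0.02624, since the two samples are independent.
At 95% confidence z* = 1.960; margin = 1.960 × 0.02624 = 0.05143.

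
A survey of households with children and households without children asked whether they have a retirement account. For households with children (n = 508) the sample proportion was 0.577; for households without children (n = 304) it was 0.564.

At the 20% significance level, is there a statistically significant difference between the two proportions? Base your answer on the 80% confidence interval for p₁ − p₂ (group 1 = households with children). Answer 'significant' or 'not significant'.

not significant

SE₁ = √(p̂₁(1−p̂₁)/n₁) = √(0.5770·0.4230/508) = 0.02192; SE₂ = √(0.5640·0.4360/304) = 0.02844.
Independent samples: SE of the difference = √(SE₁² + SE₂²) = √(0.0004804864 + 0.0008088336) = 0.03591.
z* for 80% confidence is 1.282, so the margin of error is 1.282 × 0.03591 = 0.04604.
Point estimate p̂₁ − p̂₂ = 0.5770 − 0.5640 = 0.0130.
0.0130 ± 0.04604 → (-0.03304, 0.05904).
The interval (-0.03304, 0.05904) contains 0, so the difference is not significant.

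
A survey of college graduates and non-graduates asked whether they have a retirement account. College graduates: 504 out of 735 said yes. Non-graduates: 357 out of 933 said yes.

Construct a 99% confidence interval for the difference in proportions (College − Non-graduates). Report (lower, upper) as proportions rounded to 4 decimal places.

(0.2429, 0.3633)

p̂₁ = 504/735 = 0.6857 and p̂₂ = 357/933 = 0.3826.
SE₁ = √(p̂₁(1−p̂₁)/n₁) = √(0.6857·0.3143/735) = 0.01712; SE₂ = √(0.3826·0.6174/933) = 0.01591.
Independent samples: SE of the difference = √(SE₁² + SE₂²) = √(0.0002930944 + 0.0002531281) = 0.02337.
z* for 99% confidence is 2.576, so the margin of error is 2.576 × 0.02337 = 0.06020.
Point estimate p̂₁ − p̂₂ = 0.6857 − 0.3826 = 0.3031.
0.3031 ± 0.06020 → (0.2429, 0.3633).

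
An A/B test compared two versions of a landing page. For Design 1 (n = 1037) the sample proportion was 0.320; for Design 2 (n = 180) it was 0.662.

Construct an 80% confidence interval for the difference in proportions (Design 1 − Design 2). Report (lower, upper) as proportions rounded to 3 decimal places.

The two standard errors are √(0.3200×0.6800/1037) = 0.01449 and √(0.6620×0.3380/180) = 0.03526.
Because the samples are independent, SE_diff = √(0.01449² + 0.03526²) = 0.03812.
Using z* = 1.282 for 80%, ME = 1.282 × 0.03812 = 0.04887.
p̂₁ − p̂₂ = -0.3420; interval -0.3420 ± 0.04887 gives (-0.391, -0.293).

(-0.391, -0.293)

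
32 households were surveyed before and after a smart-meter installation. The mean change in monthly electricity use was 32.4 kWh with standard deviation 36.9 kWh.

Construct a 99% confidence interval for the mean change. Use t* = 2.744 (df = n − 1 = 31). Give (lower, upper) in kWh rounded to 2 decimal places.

Paired design: SE = s_d/√n = 36.9/√32 = 6.5231.
t* = 2.744; margin of error = 2.744 × 6.5231 = 17.8994.
32.4 ± 17.8994 → (14.50, 50.30).

(14.50, 50.30)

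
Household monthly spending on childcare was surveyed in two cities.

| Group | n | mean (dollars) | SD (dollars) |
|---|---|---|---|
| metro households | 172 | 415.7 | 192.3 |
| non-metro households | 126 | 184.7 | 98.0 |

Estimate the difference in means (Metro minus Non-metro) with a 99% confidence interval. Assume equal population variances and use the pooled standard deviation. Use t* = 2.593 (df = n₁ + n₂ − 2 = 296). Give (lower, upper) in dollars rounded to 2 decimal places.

(182.52, 279.48)

Pooled variance s_p² = [171·192.3² + 125·98.0²] / (172+126−2) = 25418.7790, so s_p = 159.4327.
SE_diff = s_p·√(1/n₁ + 1/n₂) = 159.4327·√(1/172 + 1/126) = 18.6955.
t* = 2.593; margin = 2.593 × 18.6955 = 48.4774.
Difference = 415.7 − 184.7 = 231.0000.
231.0000 ± 48.4774 → (182.52, 279.48).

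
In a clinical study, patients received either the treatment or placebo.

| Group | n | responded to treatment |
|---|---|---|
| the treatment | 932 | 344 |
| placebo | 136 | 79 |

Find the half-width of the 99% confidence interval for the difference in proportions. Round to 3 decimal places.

First, p̂₁ = 344/932 = 0.3691; p̂₂ = 79/136 = 0.5809.
The two standard errors are √(0.3691×0.6309/932) = 0.01581 and √(0.5809×0.4191/136) = 0.04231.
Because the samples are independent, SE_diff = √(0.01581² + 0.04231²) = 0.04517.
Using z* = 2.576 for 99%, ME = 2.576 × 0.04517 = 0.11636.

0.116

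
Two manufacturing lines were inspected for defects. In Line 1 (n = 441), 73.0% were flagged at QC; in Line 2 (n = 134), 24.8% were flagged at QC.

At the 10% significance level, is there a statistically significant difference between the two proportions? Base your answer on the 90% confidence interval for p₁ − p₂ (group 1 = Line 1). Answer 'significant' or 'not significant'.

significant

SE₁ = √(p̂₁(1−p̂₁)/n₁) = √(0.7300·0.2700/441) = 0.02114; SE₂ = √(0.2480·0.7520/134) = 0.03731.
Independent samples: SE of the difference = √(SE₁² + SE₂²) = √(0.0004468996 + 0.0013920361) = 0.04288.
z* for 90% confidence is 1.645, so the margin of error is 1.645 × 0.04288 = 0.07054.
Point estimate p̂₁ − p̂₂ = 0.7300 − 0.2480 = 0.4820.
0.4820 ± 0.07054 → (0.41146, 0.55254).
The interval (0.41146, 0.55254) does not contain 0, so the difference is significant.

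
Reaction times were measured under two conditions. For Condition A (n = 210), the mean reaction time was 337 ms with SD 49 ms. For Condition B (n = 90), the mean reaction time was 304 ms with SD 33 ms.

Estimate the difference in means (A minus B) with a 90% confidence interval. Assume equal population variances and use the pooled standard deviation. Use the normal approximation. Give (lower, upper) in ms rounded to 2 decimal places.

(23.71, 42.29)

s_p = √[((n₁−1)s₁² + (n₂−1)s₂²)/(n₁+n₂−2)] = √[(209·49² + 89·33²)/298] = 44.8237.
SE = 44.8237·√(1/210 + 1/90) = 5.6473.
With z* = 1.645, margin = 1.645 × 5.6473 = 9.2898.
x̄₁ − x̄₂ = 337 − 304 = 33.0000; interval 33.0000 ± 9.2898 = (23.71, 42.29).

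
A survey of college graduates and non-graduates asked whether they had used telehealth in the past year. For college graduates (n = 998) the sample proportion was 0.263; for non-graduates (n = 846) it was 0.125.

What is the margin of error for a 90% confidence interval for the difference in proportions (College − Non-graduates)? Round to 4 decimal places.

The two standard errors are √(0.2630×0.7370/998) = 0.01394 and √(0.1250×0.8750/846) = 0.01137.
Because the samples are independent, SE_diff = √(0.01394² + 0.01137²) = 0.01799.
Using z* = 1.645 for 90%, ME = 1.645 × 0.01799 = 0.02959.

0.0296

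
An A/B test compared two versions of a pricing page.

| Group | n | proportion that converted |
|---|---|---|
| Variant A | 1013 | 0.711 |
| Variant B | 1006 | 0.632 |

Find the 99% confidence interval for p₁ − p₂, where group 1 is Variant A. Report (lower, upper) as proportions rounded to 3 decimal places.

(0.025, 0.133)

SE₁ = √(p̂₁(1−p̂₁)/n₁) = √(0.7110·0.2890/1013) = 0.01424; SE₂ = √(0.6320·0.3680/1006) = 0.01520.
Independent samples: SE of the difference = √(SE₁² + SE₂²) = √(0.0002027776 + 0.00023104) = 0.02083.
z* for 99% confidence is 2.576, so the margin of error is 2.576 × 0.02083 = 0.05366.
Point estimate p̂₁ − p̂₂ = 0.7110 − 0.6320 = 0.0790.
0.0790 ± 0.05366 → (0.025, 0.133).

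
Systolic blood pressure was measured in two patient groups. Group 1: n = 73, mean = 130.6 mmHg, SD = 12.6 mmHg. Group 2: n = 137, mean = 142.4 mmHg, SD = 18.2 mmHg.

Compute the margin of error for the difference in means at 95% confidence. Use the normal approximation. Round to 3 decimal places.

4.200

Standard errors of each mean: 12.6/√73 = 1.4747 and 18.2/√137 = 1.5549.
SE(x̄₁ − x̄₂) = √(1.4747² + 1.5549²) = 2.1430 for independent samples with unequal variances.
With z* = 1.960, the margin is 1.960 × 2.1430 = 4.2003.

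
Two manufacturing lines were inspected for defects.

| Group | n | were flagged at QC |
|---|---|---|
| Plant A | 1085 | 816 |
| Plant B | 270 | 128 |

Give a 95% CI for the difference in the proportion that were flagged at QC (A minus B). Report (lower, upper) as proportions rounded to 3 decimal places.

(0.213, 0.343)

First, p̂₁ = 816/1085 = 0.7521; p̂₂ = 128/270 = 0.4741.
The two standard errors are √(0.7521×0.2479/1085) = 0.01311 and √(0.4741×0.5259/270) = 0.03039.
Because the samples are independent, SE_diff = √(0.01311² + 0.03039²) = 0.03310.
Using z* = 1.960 for 95%, ME = 1.960 × 0.03310 = 0.06488.
p̂₁ − p̂₂ = 0.2780; interval 0.2780 ± 0.06488 gives (0.213, 0.343).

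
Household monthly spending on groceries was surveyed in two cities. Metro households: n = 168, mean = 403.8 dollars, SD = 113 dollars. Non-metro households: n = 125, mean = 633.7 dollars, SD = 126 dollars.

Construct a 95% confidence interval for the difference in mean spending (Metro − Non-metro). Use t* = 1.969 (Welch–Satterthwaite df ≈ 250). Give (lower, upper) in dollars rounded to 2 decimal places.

(-257.95, -201.85)

SE₁ = s₁/√n₁ = 113/√168 = 8.7181; SE₂ = 126/√125 = 11.2698.
Independent samples, unequal variances: SE_diff = √(SE₁² + SE₂²) = √(76.00526761 + 127.00839204) = 14.2483.
t* = 1.969, so margin of error = 1.969 × 14.2483 = 28.0549.
Difference in means = 403.8 − 633.7 = -229.9000.
-229.9000 ± 28.0549 → (-257.95, -201.85).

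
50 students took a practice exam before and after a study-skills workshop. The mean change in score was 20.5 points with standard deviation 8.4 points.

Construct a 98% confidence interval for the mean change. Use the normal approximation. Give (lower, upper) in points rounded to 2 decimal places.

(17.74, 23.26)

Paired design: SE = s_d/√n = 8.4/√50 = 1.1879.
z* = 2.326; margin of error = 2.326 × 1.1879 = 2.7631.
20.5 ± 2.7631 → (17.74, 23.26).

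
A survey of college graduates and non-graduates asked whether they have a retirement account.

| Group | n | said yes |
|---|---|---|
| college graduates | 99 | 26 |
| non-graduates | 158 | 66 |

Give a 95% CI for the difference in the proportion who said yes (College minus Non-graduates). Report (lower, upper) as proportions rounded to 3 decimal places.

First, p̂₁ = 26/99 = 0.2626; p̂₂ = 66/158 = 0.4177.
The two standard errors are √(0.2626×0.7374/99) = 0.04423 and √(0.4177×0.5823/158) = 0.03924.
Because the samples are independent, SE_diff = √(0.04423² + 0.03924²) = 0.05913.
Using z* = 1.960 for 95%, ME = 1.960 × 0.05913 = 0.11589.
p̂₁ − p̂₂ = -0.1551; interval -0.1551 ± 0.11589 gives (-0.271, -0.039).

(-0.271, -0.039)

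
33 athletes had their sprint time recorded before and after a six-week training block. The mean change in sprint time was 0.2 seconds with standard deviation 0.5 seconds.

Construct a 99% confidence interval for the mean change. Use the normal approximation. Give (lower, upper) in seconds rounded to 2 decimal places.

(-0.02, 0.42)

This is a matched-pairs design, so SE = s_d/√n = 0.5/√33 = 0.0870.
Margin = 2.576 × 0.0870 = 0.2241; the interval is 0.2 ± 0.2241 = (-0.02, 0.42).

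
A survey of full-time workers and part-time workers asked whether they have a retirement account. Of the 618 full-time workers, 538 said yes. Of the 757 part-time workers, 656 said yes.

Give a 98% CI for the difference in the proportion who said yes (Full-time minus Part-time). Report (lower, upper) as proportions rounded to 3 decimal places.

Sample proportions: 538/618 = 0.8706, 656/757 = 0.8666.
Each SE is √(p̂(1−p̂)/n): √(0.8706·0.1294/618) = 0.01350 and √(0.8666·0.1334/757) = 0.01236.
SE(p̂₁ − p̂₂) = √(SE₁² + SE₂²) = √(0.00018225 + 0.0001527696) = 0.01830, since the two samples are independent.
At 98% confidence z* = 2.326; margin = 2.326 × 0.01830 = 0.04257.
The difference is 0.8706 − 0.8666 = 0.0040, so the interval is 0.0040 ± 0.04257 = (-0.039, 0.047).

(-0.039, 0.047)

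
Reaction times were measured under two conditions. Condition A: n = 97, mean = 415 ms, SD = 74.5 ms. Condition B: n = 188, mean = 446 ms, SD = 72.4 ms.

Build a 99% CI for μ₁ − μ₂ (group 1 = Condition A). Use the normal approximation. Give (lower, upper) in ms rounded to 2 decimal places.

Standard errors of each mean: 74.5/√97 = 7.5643 and 72.4/√188 = 5.2803.
SE(x̄₁ − x̄₂) = √(7.5643² + 5.2803²) = 9.2250 for independent samples with unequal variances.
With z* = 2.576, the margin is 2.576 × 9.2250 = 23.7636.
x̄₁ − x̄₂ = 415 − 446 = -31.0000; the interval is -31.0000 ± 23.7636 = (-54.76, -7.24).

(-54.76, -7.24)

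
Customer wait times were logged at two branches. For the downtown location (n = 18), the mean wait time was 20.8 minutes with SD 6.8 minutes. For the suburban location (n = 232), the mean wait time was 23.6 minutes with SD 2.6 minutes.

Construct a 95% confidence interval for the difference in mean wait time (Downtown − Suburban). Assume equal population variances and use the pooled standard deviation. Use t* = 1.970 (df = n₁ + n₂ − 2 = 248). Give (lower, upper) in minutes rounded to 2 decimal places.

(-4.28, -1.32)

Pooled variance s_p² = [17·6.8² + 231·2.6²] / (18+232−2) = 9.4663, so s_p = 3.0767.
SE_diff = s_p·√(1/n₁ + 1/n₂) = 3.0767·√(1/18 + 1/232) = 0.7528.
t* = 1.970; margin = 1.970 × 0.7528 = 1.4830.
Difference = 20.8 − 23.6 = -2.8000.
-2.8000 ± 1.4830 → (-4.28, -1.32).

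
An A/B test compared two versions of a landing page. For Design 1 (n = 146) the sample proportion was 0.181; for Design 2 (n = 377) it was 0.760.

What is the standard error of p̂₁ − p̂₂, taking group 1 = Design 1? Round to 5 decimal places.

0.03872

SE₁ = √(p̂₁(1−p̂₁)/n₁) = √(0.1810·0.8190/146) = 0.03186; SE₂ = √(0.7600·0.2400/377) = 0.02200.
Independent samples: SE of the difference = √(SE₁² + SE₂²) = √(0.0010150596 + 0.000484) = 0.03872.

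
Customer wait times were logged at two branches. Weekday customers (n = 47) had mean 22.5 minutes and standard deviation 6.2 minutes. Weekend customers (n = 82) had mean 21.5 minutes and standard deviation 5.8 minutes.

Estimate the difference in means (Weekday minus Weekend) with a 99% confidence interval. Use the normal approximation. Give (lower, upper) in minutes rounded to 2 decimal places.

(-1.85, 3.85)

Standard errors of each mean: 6.2/√47 = 0.9044 and 5.8/√82 = 0.6405.
SE(x̄₁ − x̄₂) = √(0.9044² + 0.6405²) = 1.1082 for independent samples with unequal variances.
With z* = 2.576, the margin is 2.576 × 1.1082 = 2.8547.
x̄₁ − x̄₂ = 22.5 − 21.5 = 1.0000; the interval is 1.0000 ± 2.8547 = (-1.85, 3.85).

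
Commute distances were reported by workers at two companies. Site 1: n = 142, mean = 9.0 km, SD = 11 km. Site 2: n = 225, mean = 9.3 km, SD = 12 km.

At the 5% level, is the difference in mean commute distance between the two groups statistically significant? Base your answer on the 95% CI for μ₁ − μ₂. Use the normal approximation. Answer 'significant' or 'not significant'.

not significant

Standard errors of each mean: 11/√142 = 0.9231 and 12/√225 = 0.8000.
SE(x̄₁ − x̄₂) = √(0.9231² + 0.8000²) = 1.2215 for independent samples with unequal variances.
With z* = 1.960, the margin is 1.960 × 1.2215 = 2.3941.
x̄₁ − x̄₂ = 9.0 − 9.3 = -0.3000; the interval is -0.3000 ± 2.3941 = (-2.6941, 2.0941).
The interval (-2.6941, 2.0941) contains 0, so the difference is not significant.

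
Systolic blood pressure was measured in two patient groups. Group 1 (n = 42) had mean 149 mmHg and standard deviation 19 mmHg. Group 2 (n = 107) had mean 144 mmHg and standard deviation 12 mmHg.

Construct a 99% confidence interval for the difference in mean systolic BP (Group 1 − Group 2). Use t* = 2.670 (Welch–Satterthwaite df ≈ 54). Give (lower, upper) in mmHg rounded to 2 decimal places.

Standard errors of each mean: 19/√42 = 2.9318 and 12/√107 = 1.1601.
SE(x̄₁ − x̄₂) = √(2.9318² + 1.1601²) = 3.1530 for independent samples with unequal variances.
With t* = 2.670, the margin is 2.670 × 3.1530 = 8.4185.
x̄₁ − x̄₂ = 149 − 144 = 5.0000; the interval is 5.0000 ± 8.4185 = (-3.42, 13.42).

(-3.42, 13.42)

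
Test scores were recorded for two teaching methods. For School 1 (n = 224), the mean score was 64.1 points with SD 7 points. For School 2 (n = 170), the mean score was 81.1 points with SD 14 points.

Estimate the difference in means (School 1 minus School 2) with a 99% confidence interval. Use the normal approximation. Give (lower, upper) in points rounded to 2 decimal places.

Standard errors of each mean: 7/√224 = 0.4677 and 14/√170 = 1.0738.
SE(x̄₁ − x̄₂) = √(0.4677² + 1.0738²) = 1.1712 for independent samples with unequal variances.
With z* = 2.576, the margin is 2.576 × 1.1712 = 3.0170.
x̄₁ − x̄₂ = 64.1 − 81.1 = -17.0000; the interval is -17.0000 ± 3.0170 = (-20.02, -13.98).

(-20.02, -13.98)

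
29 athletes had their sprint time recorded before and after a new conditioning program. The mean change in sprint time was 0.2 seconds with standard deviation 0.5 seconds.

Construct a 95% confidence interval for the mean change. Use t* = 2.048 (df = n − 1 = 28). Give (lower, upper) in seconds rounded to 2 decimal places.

Paired design: SE = s_d/√n = 0.5/√29 = 0.0928.
t* = 2.048; margin of error = 2.048 × 0.0928 = 0.1901.
0.2 ± 0.1901 → (0.01, 0.39).

(0.01, 0.39)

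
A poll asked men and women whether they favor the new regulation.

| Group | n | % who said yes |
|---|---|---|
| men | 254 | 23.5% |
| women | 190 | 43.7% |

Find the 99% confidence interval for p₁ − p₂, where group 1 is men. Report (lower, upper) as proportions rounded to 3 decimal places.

The two standard errors are √(0.2350×0.7650/254) = 0.02660 and √(0.4370×0.5630/190) = 0.03598.
Because the samples are independent, SE_diff = √(0.02660² + 0.03598²) = 0.04475.
Using z* = 2.576 for 99%, ME = 2.576 × 0.04475 = 0.11528.
p̂₁ − p̂₂ = -0.2020; interval -0.2020 ± 0.11528 gives (-0.317, -0.087).

(-0.317, -0.087)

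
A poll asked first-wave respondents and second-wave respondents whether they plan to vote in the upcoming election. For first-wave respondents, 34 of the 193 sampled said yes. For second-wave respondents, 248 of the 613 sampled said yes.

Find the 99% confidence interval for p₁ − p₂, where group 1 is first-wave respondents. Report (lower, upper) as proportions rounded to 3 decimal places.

(-0.316, -0.141)

Sample proportions: 34/193 = 0.1762, 248/613 = 0.4046.
Each SE is √(p̂(1−p̂)/n): √(0.1762·0.8238/193) = 0.02742 and √(0.4046·0.5954/613) = 0.01982.
SE(p̂₁ − p̂₂) = √(SE₁² + SE₂²) = √(0.0007518564 + 0.0003928324) = 0.03383, since the two samples are independent.
At 99% confidence z* = 2.576; margin = 2.576 × 0.03383 = 0.08715.
The difference is 0.1762 − 0.4046 = -0.2284, so the interval is -0.2284 ± 0.08715 = (-0.316, -0.141).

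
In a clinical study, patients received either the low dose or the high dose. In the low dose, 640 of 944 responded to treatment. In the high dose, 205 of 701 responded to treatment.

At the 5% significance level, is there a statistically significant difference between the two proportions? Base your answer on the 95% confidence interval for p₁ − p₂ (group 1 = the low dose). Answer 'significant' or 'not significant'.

First, p̂₁ = 640/944 = 0.6780; p̂₂ = 205/701 = 0.2924.
The two standard errors are √(0.6780×0.3220/944) = 0.01521 and √(0.2924×0.7076/701) = 0.01718.
Because the samples are independent, SE_diff = √(0.01521² + 0.01718²) = 0.02295.
Using z* = 1.960 for 95%, ME = 1.960 × 0.02295 = 0.04498.
p̂₁ − p̂₂ = 0.3856; interval 0.3856 ± 0.04498 gives (0.34062, 0.43058).
The interval (0.34062, 0.43058) does not contain 0, so the difference is significant.

significant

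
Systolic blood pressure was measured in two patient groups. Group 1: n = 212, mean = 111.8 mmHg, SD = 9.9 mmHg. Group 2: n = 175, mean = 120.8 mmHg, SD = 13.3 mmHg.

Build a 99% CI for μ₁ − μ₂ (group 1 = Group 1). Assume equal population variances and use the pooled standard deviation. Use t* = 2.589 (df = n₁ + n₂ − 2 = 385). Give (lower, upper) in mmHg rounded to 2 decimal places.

(-12.06, -5.94)

s_p = √[((n₁−1)s₁² + (n₂−1)s₂²)/(n₁+n₂−2)] = √[(211·9.9² + 174·13.3²)/385] = 11.5611.
SE = 11.5611·√(1/212 + 1/175) = 1.1808.
With t* = 2.589, margin = 2.589 × 1.1808 = 3.0571.
x̄₁ − x̄₂ = 111.8 − 120.8 = -9.0000; interval -9.0000 ± 3.0571 = (-12.06, -5.94).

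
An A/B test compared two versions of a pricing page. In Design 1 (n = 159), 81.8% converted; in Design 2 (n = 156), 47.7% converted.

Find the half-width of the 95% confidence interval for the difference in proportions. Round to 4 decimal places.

0.0987

Each SE is √(p̂(1−p̂)/n): √(0.8180·0.1820/159) = 0.03060 and √(0.4770·0.5230/156) = 0.03999.
SE(p̂₁ − p̂₂) = √(SE₁² + SE₂²) = √(0.00093636 + 0.0015992001) = 0.05035, since the two samples are independent.
At 95% confidence z* = 1.960; margin = 1.960 × 0.05035 = 0.09869.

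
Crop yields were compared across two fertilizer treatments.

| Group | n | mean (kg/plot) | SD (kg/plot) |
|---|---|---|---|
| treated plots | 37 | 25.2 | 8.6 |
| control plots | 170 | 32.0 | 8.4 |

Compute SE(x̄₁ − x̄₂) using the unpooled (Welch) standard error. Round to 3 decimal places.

Standard errors of each mean: 8.6/√37 = 1.4138 and 8.4/√170 = 0.6443.
SE(x̄₁ − x̄₂) = √(1.4138² + 0.6443²) = 1.5537 for independent samples with unequal variances.

1.554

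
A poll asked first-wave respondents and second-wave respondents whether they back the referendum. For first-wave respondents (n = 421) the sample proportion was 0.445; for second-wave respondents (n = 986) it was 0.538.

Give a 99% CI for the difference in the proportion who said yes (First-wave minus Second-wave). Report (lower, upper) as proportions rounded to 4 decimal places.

(-0.1676, -0.0184)

SE₁ = √(p̂₁(1−p̂₁)/n₁) = √(0.4450·0.5550/421) = 0.02422; SE₂ = √(0.5380·0.4620/986) = 0.01588.
Independent samples: SE of the difference = √(SE₁² + SE₂²) = √(0.0005866084 + 0.0002521744) = 0.02896.
z* for 99% confidence is 2.576, so the margin of error is 2.576 × 0.02896 = 0.07460.
Point estimate p̂₁ − p̂₂ = 0.4450 − 0.5380 = -0.0930.
-0.0930 ± 0.07460 → (-0.1676, -0.0184).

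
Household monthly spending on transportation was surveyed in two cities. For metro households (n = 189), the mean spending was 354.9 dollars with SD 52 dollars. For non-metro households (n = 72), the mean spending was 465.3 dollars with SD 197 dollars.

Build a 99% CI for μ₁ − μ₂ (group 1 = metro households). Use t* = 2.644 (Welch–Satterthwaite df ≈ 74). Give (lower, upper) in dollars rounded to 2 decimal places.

(-172.59, -48.21)

Per-group SEs: s₁/√n₁ = 52/√189 = 3.7824, s₂/√n₂ = 197/√72 = 23.2167.
Unpooled SE of the difference: √(14.30654976 + 539.01515889) = 23.5228.
Margin of error = t* · SE = 2.644 × 23.5228 = 62.1943.
x̄₁ − x̄₂ = 354.9 − 465.3 = -110.4000.
CI: -110.4000 ± 62.1943 = (-172.59, -48.21).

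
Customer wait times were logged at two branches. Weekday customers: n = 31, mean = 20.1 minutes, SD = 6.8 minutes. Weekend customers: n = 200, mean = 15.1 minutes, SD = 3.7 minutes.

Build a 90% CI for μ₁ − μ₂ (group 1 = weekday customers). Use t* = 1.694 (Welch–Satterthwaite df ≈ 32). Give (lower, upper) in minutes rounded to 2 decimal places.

Standard errors of each mean: 6.8/√31 = 1.2213 and 3.7/√200 = 0.2616.
SE(x̄₁ − x̄₂) = √(1.2213² + 0.2616²) = 1.2490 for independent samples with unequal variances.
With t* = 1.694, the margin is 1.694 × 1.2490 = 2.1158.
x̄₁ − x̄₂ = 20.1 − 15.1 = 5.0000; the interval is 5.0000 ± 2.1158 = (2.88, 7.12).

(2.88, 7.12)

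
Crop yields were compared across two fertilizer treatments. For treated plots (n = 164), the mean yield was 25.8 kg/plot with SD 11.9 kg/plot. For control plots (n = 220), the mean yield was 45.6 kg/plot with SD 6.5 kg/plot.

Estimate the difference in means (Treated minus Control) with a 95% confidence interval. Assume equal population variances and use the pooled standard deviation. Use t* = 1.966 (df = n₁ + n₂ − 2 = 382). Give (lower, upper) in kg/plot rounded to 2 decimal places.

(-21.67, -17.93)

Pooled variance s_p² = [163·11.9² + 219·6.5²] / (164+220−2) = 84.6471, so s_p = 9.2004.
SE_diff = s_p·√(1/n₁ + 1/n₂) = 9.2004·√(1/164 + 1/220) = 0.9492.
t* = 1.966; margin = 1.966 × 0.9492 = 1.8661.
Difference = 25.8 − 45.6 = -19.8000.
-19.8000 ± 1.8661 → (-21.67, -17.93).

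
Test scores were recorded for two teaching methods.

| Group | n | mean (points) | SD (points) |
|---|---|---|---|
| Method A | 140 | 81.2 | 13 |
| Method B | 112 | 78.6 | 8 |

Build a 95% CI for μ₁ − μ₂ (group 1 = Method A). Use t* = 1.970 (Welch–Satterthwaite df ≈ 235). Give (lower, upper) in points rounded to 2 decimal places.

(-0.03, 5.23)

Per-group SEs: s₁/√n₁ = 13/√140 = 1.0987, s₂/√n₂ = 8/√112 = 0.7559.
Unpooled SE of the difference: √(1.20714169 + 0.57138481) = 1.3336.
Margin of error = t* · SE = 1.970 × 1.3336 = 2.6272.
x̄₁ − x̄₂ = 81.2 − 78.6 = 2.6000.
CI: 2.6000 ± 2.6272 = (-0.03, 5.23).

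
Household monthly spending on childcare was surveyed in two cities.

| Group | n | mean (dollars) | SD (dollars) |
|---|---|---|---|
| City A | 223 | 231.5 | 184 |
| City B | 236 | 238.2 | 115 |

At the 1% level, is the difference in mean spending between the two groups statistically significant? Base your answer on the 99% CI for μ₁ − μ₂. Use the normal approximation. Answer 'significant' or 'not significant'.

not significant

SE₁ = s₁/√n₁ = 184/√223 = 12.3216; SE₂ = 115/√236 = 7.4859.
Independent samples, unequal variances: SE_diff = √(SE₁² + SE₂²) = √(151.82182656 + 56.03869881) = 14.4174.
z* = 2.576, so margin of error = 2.576 × 14.4174 = 37.1392.
Difference in means = 231.5 − 238.2 = -6.7000.
-6.7000 ± 37.1392 → (-43.8392, 30.4392).
The interval (-43.8392, 30.4392) contains 0, so the difference is not significant.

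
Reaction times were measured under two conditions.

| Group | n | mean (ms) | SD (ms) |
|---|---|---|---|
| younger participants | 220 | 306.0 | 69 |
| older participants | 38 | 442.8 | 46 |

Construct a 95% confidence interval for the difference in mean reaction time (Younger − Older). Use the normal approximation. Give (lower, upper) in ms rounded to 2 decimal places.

Standard errors of each mean: 69/√220 = 4.6520 and 46/√38 = 7.4622.
SE(x̄₁ − x̄₂) = √(4.6520² + 7.4622²) = 8.7935 for independent samples with unequal variances.
With z* = 1.960, the margin is 1.960 × 8.7935 = 17.2353.
x̄₁ − x̄₂ = 306.0 − 442.8 = -136.8000; the interval is -136.8000 ± 17.2353 = (-154.04, -119.56).

(-154.04, -119.56)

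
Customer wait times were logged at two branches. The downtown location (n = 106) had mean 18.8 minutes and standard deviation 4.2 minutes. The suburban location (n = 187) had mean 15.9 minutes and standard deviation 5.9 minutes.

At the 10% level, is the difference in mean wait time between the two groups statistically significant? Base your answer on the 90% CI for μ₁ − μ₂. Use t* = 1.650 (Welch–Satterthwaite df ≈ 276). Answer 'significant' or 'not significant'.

significant

Standard errors of each mean: 4.2/√106 = 0.4079 and 5.9/√187 = 0.4315.
SE(x̄₁ − x̄₂) = √(0.4079² + 0.4315²) = 0.5938 for independent samples with unequal variances.
With t* = 1.650, the margin is 1.650 × 0.5938 = 0.9798.
x̄₁ − x̄₂ = 18.8 − 15.9 = 2.9000; the interval is 2.9000 ± 0.9798 = (1.9202, 3.8798).
The interval (1.9202, 3.8798) does not contain 0, so the difference is significant.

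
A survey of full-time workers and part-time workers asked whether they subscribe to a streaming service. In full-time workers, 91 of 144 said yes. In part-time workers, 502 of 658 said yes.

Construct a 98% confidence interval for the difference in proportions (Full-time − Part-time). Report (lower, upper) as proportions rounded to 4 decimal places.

First, p̂₁ = 91/144 = 0.6319; p̂₂ = 502/658 = 0.7629.
The two standard errors are √(0.6319×0.3681/144) = 0.04019 and √(0.7629×0.2371/658) = 0.01658.
Because the samples are independent, SE_diff = √(0.04019² + 0.01658²) = 0.04348.
Using z* = 2.326 for 98%, ME = 2.326 × 0.04348 = 0.10113.
p̂₁ − p̂₂ = -0.1310; interval -0.1310 ± 0.10113 gives (-0.2321, -0.0299).

(-0.2321, -0.0299)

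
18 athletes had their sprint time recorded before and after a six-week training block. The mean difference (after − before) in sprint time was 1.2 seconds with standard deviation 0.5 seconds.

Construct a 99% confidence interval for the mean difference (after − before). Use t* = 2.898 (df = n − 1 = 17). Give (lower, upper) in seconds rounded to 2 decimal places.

Paired design: SE = s_d/√n = 0.5/√18 = 0.1179.
t* = 2.898; margin of error = 2.898 × 0.1179 = 0.3417.
1.2 ± 0.3417 → (0.86, 1.54).

(0.86, 1.54)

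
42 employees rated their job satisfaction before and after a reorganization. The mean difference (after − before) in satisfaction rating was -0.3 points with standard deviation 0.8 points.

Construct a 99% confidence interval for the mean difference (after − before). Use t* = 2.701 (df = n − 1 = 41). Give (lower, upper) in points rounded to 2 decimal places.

(-0.63, 0.03)

Paired design: SE = s_d/√n = 0.8/√42 = 0.1234.
t* = 2.701; margin of error = 2.701 × 0.1234 = 0.3333.
-0.3 ± 0.3333 → (-0.63, 0.03).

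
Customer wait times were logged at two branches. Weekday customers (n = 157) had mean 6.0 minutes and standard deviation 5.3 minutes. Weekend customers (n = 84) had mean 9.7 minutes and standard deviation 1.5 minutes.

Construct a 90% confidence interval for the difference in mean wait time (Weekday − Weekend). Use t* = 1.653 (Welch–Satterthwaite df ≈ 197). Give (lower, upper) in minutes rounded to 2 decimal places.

(-4.45, -2.95)

Per-group SEs: s₁/√n₁ = 5.3/√157 = 0.4230, s₂/√n₂ = 1.5/√84 = 0.1637.
Unpooled SE of the difference: √(0.178929 + 0.02679769) = 0.4536.
Margin of error = t* · SE = 1.653 × 0.4536 = 0.7498.
x̄₁ − x̄₂ = 6.0 − 9.7 = -3.7000.
CI: -3.7000 ± 0.7498 = (-4.45, -2.95).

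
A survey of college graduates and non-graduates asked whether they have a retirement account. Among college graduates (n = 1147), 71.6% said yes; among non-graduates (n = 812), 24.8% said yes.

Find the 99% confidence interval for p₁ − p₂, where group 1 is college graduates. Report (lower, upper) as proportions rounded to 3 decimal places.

(0.416, 0.520)

SE₁ = √(p̂₁(1−p̂₁)/n₁) = √(0.7160·0.2840/1147) = 0.01331; SE₂ = √(0.2480·0.7520/812) = 0.01516.
Independent samples: SE of the difference = √(SE₁² + SE₂²) = √(0.0001771561 + 0.0002298256) = 0.02017.
z* for 99% confidence is 2.576, so the margin of error is 2.576 × 0.02017 = 0.05196.
Point estimate p̂₁ − p̂₂ = 0.7160 − 0.2480 = 0.4680.
0.4680 ± 0.05196 → (0.416, 0.520).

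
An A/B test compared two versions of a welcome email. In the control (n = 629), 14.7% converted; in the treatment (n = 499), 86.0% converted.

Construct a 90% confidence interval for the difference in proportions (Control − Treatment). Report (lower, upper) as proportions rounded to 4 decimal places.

SE₁ = √(p̂₁(1−p̂₁)/n₁) = √(0.1470·0.8530/629) = 0.01412; SE₂ = √(0.8600·0.1400/499) = 0.01553.
Independent samples: SE of the difference = √(SE₁² + SE₂²) = √(0.0001993744 + 0.0002411809) = 0.02099.
z* for 90% confidence is 1.645, so the margin of error is 1.645 × 0.02099 = 0.03453.
Point estimate p̂₁ − p̂₂ = 0.1470 − 0.8600 = -0.7130.
-0.7130 ± 0.03453 → (-0.7475, -0.6785).

(-0.7475, -0.6785)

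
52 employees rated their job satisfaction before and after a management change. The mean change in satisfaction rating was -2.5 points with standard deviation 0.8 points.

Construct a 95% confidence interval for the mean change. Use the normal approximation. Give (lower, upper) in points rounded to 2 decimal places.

This is a matched-pairs design, so SE = s_d/√n = 0.8/√52 = 0.1109.
Margin = 1.960 × 0.1109 = 0.2174; the interval is -2.5 ± 0.2174 = (-2.72, -2.28).

(-2.72, -2.28)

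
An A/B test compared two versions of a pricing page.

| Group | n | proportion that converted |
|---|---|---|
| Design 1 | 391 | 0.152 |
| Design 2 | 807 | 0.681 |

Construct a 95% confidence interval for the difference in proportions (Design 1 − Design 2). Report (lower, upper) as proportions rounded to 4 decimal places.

(-0.5770, -0.4810)

SE₁ = √(p̂₁(1−p̂₁)/n₁) = √(0.1520·0.8480/391) = 0.01816; SE₂ = √(0.6810·0.3190/807) = 0.01641.
Independent samples: SE of the difference = √(SE₁² + SE₂²) = √(0.0003297856 + 0.0002692881) = 0.02448.
z* for 95% confidence is 1.960, so the margin of error is 1.960 × 0.02448 = 0.04798.
Point estimate p̂₁ − p̂₂ = 0.1520 − 0.6810 = -0.5290.
-0.5290 ± 0.04798 → (-0.5770, -0.4810).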